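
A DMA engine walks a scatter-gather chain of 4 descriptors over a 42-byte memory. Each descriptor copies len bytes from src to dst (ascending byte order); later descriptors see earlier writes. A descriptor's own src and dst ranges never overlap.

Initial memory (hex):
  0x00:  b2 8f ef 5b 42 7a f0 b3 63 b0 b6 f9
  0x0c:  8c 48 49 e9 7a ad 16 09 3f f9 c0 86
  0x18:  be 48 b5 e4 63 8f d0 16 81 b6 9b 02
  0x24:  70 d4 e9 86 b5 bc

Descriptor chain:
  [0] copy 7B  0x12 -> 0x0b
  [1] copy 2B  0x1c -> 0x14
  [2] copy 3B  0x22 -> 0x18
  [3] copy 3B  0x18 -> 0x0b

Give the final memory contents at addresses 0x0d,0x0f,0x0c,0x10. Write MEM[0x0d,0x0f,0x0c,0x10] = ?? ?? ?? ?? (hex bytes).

MEM[0x0d,0x0f,0x0c,0x10] = 70 c0 02 86

[0] 0x12->0x0b len=7 : 16 09 3f f9 c0 86 be
[1] 0x1c->0x14 len=2 : 63 8f
[2] 0x22->0x18 len=3 : 9b 02 70
[3] 0x18->0x0b len=3 : 9b 02 70
query mem[0x0d]=0x70, mem[0x0f]=0xc0, mem[0x0c]=0x02, mem[0x10]=0x86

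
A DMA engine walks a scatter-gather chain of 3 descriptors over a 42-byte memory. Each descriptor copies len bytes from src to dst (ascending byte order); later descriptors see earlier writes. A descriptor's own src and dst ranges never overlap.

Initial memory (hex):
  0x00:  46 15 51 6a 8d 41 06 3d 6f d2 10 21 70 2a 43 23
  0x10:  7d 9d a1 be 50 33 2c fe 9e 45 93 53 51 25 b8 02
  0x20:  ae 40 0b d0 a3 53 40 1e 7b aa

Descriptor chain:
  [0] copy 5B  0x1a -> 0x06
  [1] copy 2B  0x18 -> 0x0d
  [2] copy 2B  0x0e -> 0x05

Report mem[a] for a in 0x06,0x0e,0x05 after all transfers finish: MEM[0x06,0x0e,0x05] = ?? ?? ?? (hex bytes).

#0 dst[0x06+5] := {0x93,0x53,0x51,0x25,0xb8}
#1 dst[0x0d+2] := {0x9e,0x45}
#2 dst[0x05+2] := {0x45,0x23}
query mem[0x06]=0x23, mem[0x0e]=0x45, mem[0x05]=0x45

MEM[0x06,0x0e,0x05] = 23 45 45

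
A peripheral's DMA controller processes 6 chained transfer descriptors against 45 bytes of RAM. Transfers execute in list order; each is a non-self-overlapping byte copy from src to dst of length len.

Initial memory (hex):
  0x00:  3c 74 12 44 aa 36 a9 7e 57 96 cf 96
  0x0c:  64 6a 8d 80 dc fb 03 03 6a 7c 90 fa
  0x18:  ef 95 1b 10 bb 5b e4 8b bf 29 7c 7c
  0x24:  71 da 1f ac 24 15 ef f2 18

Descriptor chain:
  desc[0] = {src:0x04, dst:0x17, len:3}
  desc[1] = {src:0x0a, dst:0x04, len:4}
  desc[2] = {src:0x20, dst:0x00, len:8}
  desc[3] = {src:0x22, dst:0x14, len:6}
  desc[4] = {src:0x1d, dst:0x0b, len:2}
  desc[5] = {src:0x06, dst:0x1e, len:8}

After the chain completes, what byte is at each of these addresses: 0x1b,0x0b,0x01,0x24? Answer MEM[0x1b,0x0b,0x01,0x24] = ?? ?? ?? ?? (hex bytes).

[0] 0x04->0x17 len=3 : aa 36 a9
[1] 0x0a->0x04 len=4 : cf 96 64 6a
[2] 0x20->0x00 len=8 : bf 29 7c 7c 71 da 1f ac
[3] 0x22->0x14 len=6 : 7c 7c 71 da 1f ac
[4] 0x1d->0x0b len=2 : 5b e4
[5] 0x06->0x1e len=8 : 1f ac 57 96 cf 5b e4 6a
query mem[0x1b]=0x10, mem[0x0b]=0x5b, mem[0x01]=0x29, mem[0x24]=0xe4

MEM[0x1b,0x0b,0x01,0x24] = 10 5b 29 e4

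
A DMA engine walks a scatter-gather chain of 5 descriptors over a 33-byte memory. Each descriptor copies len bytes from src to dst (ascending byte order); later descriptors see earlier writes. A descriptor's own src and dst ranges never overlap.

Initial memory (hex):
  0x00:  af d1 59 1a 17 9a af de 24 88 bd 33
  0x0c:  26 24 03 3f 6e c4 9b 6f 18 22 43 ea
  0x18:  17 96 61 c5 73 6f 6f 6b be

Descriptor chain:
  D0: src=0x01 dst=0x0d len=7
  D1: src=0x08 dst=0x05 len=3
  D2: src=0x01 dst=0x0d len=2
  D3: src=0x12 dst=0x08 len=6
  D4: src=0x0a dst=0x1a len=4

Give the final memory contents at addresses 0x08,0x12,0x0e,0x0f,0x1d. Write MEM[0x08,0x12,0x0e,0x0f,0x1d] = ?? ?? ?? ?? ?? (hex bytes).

MEM[0x08,0x12,0x0e,0x0f,0x1d] = af af 59 1a ea

D0: mem[0x0d..0x13] <- [d1 59 1a 17 9a af de]
D1: mem[0x05..0x07] <- [24 88 bd]
D2: mem[0x0d..0x0e] <- [d1 59]
D3: mem[0x08..0x0d] <- [af de 18 22 43 ea]
D4: mem[0x1a..0x1d] <- [18 22 43 ea]
query mem[0x08]=0xaf, mem[0x12]=0xaf, mem[0x0e]=0x59, mem[0x0f]=0x1a, mem[0x1d]=0xea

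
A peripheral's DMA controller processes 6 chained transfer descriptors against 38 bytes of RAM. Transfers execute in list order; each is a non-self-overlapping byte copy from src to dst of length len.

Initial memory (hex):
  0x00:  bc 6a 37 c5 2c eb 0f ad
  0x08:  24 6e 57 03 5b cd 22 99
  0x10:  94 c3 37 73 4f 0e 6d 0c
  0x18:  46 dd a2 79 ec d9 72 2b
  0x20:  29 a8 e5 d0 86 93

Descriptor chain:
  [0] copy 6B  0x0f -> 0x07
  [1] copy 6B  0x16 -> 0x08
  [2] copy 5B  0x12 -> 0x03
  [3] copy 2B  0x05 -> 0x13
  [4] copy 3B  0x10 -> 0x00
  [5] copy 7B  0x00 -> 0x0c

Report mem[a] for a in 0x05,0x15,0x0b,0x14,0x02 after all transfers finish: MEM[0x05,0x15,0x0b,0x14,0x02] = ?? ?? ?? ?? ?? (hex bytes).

#0 dst[0x07+6] := {0x99,0x94,0xc3,0x37,0x73,0x4f}
#1 dst[0x08+6] := {0x6d,0x0c,0x46,0xdd,0xa2,0x79}
#2 dst[0x03+5] := {0x37,0x73,0x4f,0x0e,0x6d}
#3 dst[0x13+2] := {0x4f,0x0e}
#4 dst[0x00+3] := {0x94,0xc3,0x37}
#5 dst[0x0c+7] := {0x94,0xc3,0x37,0x37,0x73,0x4f,0x0e}
query mem[0x05]=0x4f, mem[0x15]=0x0e, mem[0x0b]=0xdd, mem[0x14]=0x0e, mem[0x02]=0x37

MEM[0x05,0x15,0x0b,0x14,0x02] = 4f 0e dd 0e 37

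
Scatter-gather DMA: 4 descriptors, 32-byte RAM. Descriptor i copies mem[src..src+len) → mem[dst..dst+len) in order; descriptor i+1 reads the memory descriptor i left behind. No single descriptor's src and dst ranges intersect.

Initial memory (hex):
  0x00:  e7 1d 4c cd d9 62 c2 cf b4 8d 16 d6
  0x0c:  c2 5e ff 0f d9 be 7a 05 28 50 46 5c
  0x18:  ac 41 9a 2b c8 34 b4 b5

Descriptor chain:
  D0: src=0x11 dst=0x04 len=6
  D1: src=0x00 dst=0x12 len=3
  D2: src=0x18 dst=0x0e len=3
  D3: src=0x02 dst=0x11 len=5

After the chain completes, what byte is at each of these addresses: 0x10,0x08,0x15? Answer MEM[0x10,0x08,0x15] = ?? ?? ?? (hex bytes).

  after D0: wrote 6B at 0x04 = be7a05285046
  after D1: wrote 3B at 0x12 = e71d4c
  after D2: wrote 3B at 0x0e = ac419a
  after D3: wrote 5B at 0x11 = 4ccdbe7a05
query mem[0x10]=0x9a, mem[0x08]=0x50, mem[0x15]=0x05

MEM[0x10,0x08,0x15] = 9a 50 05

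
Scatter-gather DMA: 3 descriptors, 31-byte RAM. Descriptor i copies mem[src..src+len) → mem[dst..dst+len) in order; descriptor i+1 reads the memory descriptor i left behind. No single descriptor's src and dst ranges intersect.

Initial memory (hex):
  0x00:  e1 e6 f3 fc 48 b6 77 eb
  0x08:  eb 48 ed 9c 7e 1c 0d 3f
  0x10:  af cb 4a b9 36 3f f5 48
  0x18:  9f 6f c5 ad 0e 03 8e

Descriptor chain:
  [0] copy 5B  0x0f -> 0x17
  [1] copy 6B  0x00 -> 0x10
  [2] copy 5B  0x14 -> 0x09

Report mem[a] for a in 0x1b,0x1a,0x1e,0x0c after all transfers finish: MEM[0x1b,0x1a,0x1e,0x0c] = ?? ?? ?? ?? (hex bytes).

MEM[0x1b,0x1a,0x1e,0x0c] = b9 4a 8e 3f

#0 dst[0x17+5] := {0x3f,0xaf,0xcb,0x4a,0xb9}
#1 dst[0x10+6] := {0xe1,0xe6,0xf3,0xfc,0x48,0xb6}
#2 dst[0x09+5] := {0x48,0xb6,0xf5,0x3f,0xaf}
query mem[0x1b]=0xb9, mem[0x1a]=0x4a, mem[0x1e]=0x8e, mem[0x0c]=0x3f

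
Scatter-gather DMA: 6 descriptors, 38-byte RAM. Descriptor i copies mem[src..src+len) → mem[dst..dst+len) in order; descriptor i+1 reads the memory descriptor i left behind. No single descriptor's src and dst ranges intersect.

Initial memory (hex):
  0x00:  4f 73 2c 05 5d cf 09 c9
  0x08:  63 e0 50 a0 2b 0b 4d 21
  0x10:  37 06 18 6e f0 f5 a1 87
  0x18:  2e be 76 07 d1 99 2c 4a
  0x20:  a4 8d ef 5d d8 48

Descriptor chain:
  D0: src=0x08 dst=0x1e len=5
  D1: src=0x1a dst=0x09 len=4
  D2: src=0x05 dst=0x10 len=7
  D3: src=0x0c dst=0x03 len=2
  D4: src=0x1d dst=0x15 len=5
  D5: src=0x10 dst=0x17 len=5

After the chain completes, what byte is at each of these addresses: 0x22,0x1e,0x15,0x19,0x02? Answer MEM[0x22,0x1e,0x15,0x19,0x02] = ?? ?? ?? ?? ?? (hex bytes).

MEM[0x22,0x1e,0x15,0x19,0x02] = 2b 63 99 c9 2c

[0] 0x08->0x1e len=5 : 63 e0 50 a0 2b
[1] 0x1a->0x09 len=4 : 76 07 d1 99
[2] 0x05->0x10 len=7 : cf 09 c9 63 76 07 d1
[3] 0x0c->0x03 len=2 : 99 0b
[4] 0x1d->0x15 len=5 : 99 63 e0 50 a0
[5] 0x10->0x17 len=5 : cf 09 c9 63 76
query mem[0x22]=0x2b, mem[0x1e]=0x63, mem[0x15]=0x99, mem[0x19]=0xc9, mem[0x02]=0x2c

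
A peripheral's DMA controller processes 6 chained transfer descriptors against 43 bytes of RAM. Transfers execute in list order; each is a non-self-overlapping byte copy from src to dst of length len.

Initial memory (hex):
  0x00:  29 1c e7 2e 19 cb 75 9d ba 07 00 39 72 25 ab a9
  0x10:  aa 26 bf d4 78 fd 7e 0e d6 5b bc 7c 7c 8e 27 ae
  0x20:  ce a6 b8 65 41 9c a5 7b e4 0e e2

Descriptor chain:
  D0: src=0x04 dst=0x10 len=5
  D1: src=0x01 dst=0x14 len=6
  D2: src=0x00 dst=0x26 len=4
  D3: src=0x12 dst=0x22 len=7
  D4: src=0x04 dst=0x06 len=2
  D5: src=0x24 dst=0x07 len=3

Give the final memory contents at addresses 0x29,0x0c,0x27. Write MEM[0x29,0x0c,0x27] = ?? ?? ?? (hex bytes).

MEM[0x29,0x0c,0x27] = 2e 72 19

  after D0: wrote 5B at 0x10 = 19cb759dba
  after D1: wrote 6B at 0x14 = 1ce72e19cb75
  after D2: wrote 4B at 0x26 = 291ce72e
  after D3: wrote 7B at 0x22 = 759d1ce72e19cb
  after D4: wrote 2B at 0x06 = 19cb
  after D5: wrote 3B at 0x07 = 1ce72e
query mem[0x29]=0x2e, mem[0x0c]=0x72, mem[0x27]=0x19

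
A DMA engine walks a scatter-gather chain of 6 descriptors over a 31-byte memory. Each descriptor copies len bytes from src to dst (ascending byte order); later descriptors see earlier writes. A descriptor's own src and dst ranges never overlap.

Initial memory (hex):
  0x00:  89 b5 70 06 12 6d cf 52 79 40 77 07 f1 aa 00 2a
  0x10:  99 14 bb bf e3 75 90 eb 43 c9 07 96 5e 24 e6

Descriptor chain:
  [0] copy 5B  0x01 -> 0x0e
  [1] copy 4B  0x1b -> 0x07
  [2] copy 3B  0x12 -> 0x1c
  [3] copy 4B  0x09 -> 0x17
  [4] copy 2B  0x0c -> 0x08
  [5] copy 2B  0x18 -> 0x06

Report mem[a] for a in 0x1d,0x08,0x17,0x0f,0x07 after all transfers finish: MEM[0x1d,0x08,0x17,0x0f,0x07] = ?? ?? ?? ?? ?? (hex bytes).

MEM[0x1d,0x08,0x17,0x0f,0x07] = bf f1 24 70 07

[0] 0x01->0x0e len=5 : b5 70 06 12 6d
[1] 0x1b->0x07 len=4 : 96 5e 24 e6
[2] 0x12->0x1c len=3 : 6d bf e3
[3] 0x09->0x17 len=4 : 24 e6 07 f1
[4] 0x0c->0x08 len=2 : f1 aa
[5] 0x18->0x06 len=2 : e6 07
query mem[0x1d]=0xbf, mem[0x08]=0xf1, mem[0x17]=0x24, mem[0x0f]=0x70, mem[0x07]=0x07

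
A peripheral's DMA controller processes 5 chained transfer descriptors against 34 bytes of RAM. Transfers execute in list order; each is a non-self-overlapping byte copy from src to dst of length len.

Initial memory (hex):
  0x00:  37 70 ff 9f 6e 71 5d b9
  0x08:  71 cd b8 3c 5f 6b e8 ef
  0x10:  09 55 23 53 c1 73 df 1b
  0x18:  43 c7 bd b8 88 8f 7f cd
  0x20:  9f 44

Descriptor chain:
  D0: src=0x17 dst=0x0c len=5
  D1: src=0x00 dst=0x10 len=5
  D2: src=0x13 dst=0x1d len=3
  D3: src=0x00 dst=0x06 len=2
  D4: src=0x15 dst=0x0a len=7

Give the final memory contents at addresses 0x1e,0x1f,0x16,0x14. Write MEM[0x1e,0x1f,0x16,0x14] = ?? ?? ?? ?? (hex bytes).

MEM[0x1e,0x1f,0x16,0x14] = 6e 73 df 6e

D0: mem[0x0c..0x10] <- [1b 43 c7 bd b8]
D1: mem[0x10..0x14] <- [37 70 ff 9f 6e]
D2: mem[0x1d..0x1f] <- [9f 6e 73]
D3: mem[0x06..0x07] <- [37 70]
D4: mem[0x0a..0x10] <- [73 df 1b 43 c7 bd b8]
query mem[0x1e]=0x6e, mem[0x1f]=0x73, mem[0x16]=0xdf, mem[0x14]=0x6e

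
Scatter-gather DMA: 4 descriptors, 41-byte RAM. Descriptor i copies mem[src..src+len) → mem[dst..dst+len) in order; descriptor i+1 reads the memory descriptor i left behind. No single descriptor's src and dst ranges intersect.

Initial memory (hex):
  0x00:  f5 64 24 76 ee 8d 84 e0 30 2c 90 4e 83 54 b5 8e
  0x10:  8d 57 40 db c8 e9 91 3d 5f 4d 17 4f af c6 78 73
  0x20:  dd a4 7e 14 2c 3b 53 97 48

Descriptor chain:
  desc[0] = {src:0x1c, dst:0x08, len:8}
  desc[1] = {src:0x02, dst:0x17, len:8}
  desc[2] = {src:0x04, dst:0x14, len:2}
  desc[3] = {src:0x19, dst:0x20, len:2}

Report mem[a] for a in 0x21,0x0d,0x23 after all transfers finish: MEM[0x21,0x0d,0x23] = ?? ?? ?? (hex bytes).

  after D0: wrote 8B at 0x08 = afc67873dda47e14
  after D1: wrote 8B at 0x17 = 2476ee8d84e0afc6
  after D2: wrote 2B at 0x14 = ee8d
  after D3: wrote 2B at 0x20 = ee8d
query mem[0x21]=0x8d, mem[0x0d]=0xa4, mem[0x23]=0x14

MEM[0x21,0x0d,0x23] = 8d a4 14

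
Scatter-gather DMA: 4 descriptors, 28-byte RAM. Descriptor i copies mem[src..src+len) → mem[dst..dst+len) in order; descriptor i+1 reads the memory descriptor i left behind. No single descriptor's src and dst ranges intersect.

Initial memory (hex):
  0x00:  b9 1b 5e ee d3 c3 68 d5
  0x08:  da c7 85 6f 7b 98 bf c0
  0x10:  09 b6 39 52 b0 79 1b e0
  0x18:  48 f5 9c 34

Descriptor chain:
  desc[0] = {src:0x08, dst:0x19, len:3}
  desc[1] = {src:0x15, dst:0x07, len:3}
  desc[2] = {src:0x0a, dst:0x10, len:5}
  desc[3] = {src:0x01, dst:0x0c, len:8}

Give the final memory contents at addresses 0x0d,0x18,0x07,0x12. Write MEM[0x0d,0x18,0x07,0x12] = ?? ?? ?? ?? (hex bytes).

MEM[0x0d,0x18,0x07,0x12] = 5e 48 79 79

#0 dst[0x19+3] := {0xda,0xc7,0x85}
#1 dst[0x07+3] := {0x79,0x1b,0xe0}
#2 dst[0x10+5] := {0x85,0x6f,0x7b,0x98,0xbf}
#3 dst[0x0c+8] := {0x1b,0x5e,0xee,0xd3,0xc3,0x68,0x79,0x1b}
query mem[0x0d]=0x5e, mem[0x18]=0x48, mem[0x07]=0x79, mem[0x12]=0x79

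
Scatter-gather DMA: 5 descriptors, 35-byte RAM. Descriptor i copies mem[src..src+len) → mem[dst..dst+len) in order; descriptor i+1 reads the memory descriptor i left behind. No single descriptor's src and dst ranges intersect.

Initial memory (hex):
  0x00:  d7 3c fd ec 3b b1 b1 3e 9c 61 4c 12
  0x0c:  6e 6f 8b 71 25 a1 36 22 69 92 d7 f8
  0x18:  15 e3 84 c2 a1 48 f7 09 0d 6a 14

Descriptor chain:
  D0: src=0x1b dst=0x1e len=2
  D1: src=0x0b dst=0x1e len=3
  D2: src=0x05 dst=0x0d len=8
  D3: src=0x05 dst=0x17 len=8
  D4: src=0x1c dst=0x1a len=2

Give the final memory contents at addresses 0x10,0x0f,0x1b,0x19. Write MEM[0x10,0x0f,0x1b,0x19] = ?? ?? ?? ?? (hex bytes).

MEM[0x10,0x0f,0x1b,0x19] = 9c 3e 12 3e

[0] 0x1b->0x1e len=2 : c2 a1
[1] 0x0b->0x1e len=3 : 12 6e 6f
[2] 0x05->0x0d len=8 : b1 b1 3e 9c 61 4c 12 6e
[3] 0x05->0x17 len=8 : b1 b1 3e 9c 61 4c 12 6e
[4] 0x1c->0x1a len=2 : 4c 12
query mem[0x10]=0x9c, mem[0x0f]=0x3e, mem[0x1b]=0x12, mem[0x19]=0x3e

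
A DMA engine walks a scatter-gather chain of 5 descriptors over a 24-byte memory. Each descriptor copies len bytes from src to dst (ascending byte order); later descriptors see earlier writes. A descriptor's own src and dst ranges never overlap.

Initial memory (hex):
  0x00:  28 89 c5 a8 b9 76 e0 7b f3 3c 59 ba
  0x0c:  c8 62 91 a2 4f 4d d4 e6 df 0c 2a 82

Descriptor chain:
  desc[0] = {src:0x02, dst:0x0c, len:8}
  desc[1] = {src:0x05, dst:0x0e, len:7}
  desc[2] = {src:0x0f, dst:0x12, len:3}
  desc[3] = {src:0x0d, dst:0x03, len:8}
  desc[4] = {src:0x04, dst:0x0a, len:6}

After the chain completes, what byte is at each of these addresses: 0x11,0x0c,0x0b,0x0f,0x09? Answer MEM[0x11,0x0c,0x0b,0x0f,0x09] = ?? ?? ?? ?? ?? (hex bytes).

MEM[0x11,0x0c,0x0b,0x0f,0x09] = f3 7b e0 7b 7b

D0: mem[0x0c..0x13] <- [c5 a8 b9 76 e0 7b f3 3c]
D1: mem[0x0e..0x14] <- [76 e0 7b f3 3c 59 ba]
D2: mem[0x12..0x14] <- [e0 7b f3]
D3: mem[0x03..0x0a] <- [a8 76 e0 7b f3 e0 7b f3]
D4: mem[0x0a..0x0f] <- [76 e0 7b f3 e0 7b]
query mem[0x11]=0xf3, mem[0x0c]=0x7b, mem[0x0b]=0xe0, mem[0x0f]=0x7b, mem[0x09]=0x7b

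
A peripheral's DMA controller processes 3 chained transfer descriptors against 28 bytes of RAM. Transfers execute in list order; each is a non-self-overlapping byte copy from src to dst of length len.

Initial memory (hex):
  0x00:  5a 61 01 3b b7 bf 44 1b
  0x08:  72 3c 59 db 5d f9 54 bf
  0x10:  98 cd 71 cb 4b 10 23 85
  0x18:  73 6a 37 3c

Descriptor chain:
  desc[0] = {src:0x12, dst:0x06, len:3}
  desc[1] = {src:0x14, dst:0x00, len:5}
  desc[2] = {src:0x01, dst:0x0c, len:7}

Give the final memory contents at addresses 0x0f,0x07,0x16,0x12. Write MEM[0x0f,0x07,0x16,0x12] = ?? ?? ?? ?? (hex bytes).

MEM[0x0f,0x07,0x16,0x12] = 73 cb 23 cb

D0: mem[0x06..0x08] <- [71 cb 4b]
D1: mem[0x00..0x04] <- [4b 10 23 85 73]
D2: mem[0x0c..0x12] <- [10 23 85 73 bf 71 cb]
query mem[0x0f]=0x73, mem[0x07]=0xcb, mem[0x16]=0x23, mem[0x12]=0xcb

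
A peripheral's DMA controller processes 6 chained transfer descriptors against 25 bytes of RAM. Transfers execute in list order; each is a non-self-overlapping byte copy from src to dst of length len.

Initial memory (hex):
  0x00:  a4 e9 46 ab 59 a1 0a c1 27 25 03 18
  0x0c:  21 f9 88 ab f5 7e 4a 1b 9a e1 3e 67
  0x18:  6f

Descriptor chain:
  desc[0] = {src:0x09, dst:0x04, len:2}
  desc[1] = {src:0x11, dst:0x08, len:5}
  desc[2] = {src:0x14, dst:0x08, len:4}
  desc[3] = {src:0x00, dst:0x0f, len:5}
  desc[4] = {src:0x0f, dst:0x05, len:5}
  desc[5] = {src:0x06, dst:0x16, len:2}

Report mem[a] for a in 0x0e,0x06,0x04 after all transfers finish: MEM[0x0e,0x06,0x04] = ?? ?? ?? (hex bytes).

#0 dst[0x04+2] := {0x25,0x03}
#1 dst[0x08+5] := {0x7e,0x4a,0x1b,0x9a,0xe1}
#2 dst[0x08+4] := {0x9a,0xe1,0x3e,0x67}
#3 dst[0x0f+5] := {0xa4,0xe9,0x46,0xab,0x25}
#4 dst[0x05+5] := {0xa4,0xe9,0x46,0xab,0x25}
#5 dst[0x16+2] := {0xe9,0x46}
query mem[0x0e]=0x88, mem[0x06]=0xe9, mem[0x04]=0x25

MEM[0x0e,0x06,0x04] = 88 e9 25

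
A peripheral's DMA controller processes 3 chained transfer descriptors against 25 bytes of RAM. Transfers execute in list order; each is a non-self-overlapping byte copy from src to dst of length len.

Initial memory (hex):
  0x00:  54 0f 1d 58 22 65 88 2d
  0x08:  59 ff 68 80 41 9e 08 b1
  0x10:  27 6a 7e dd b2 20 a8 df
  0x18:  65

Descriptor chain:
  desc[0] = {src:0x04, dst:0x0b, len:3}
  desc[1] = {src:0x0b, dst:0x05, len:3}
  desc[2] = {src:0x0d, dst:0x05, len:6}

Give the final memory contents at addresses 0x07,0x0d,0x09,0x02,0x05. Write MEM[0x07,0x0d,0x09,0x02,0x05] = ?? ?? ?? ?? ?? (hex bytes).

MEM[0x07,0x0d,0x09,0x02,0x05] = b1 88 6a 1d 88

  after D0: wrote 3B at 0x0b = 226588
  after D1: wrote 3B at 0x05 = 226588
  after D2: wrote 6B at 0x05 = 8808b1276a7e
query mem[0x07]=0xb1, mem[0x0d]=0x88, mem[0x09]=0x6a, mem[0x02]=0x1d, mem[0x05]=0x88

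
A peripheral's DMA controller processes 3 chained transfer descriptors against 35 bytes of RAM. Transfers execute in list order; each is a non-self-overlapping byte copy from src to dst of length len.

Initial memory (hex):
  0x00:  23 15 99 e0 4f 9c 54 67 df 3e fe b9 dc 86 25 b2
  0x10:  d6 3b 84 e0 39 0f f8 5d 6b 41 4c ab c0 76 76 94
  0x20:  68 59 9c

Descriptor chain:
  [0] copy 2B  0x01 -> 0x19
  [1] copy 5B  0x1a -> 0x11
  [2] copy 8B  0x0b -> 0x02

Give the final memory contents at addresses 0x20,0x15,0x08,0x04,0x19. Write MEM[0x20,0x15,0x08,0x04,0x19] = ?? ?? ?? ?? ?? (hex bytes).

MEM[0x20,0x15,0x08,0x04,0x19] = 68 76 99 86 15

#0 dst[0x19+2] := {0x15,0x99}
#1 dst[0x11+5] := {0x99,0xab,0xc0,0x76,0x76}
#2 dst[0x02+8] := {0xb9,0xdc,0x86,0x25,0xb2,0xd6,0x99,0xab}
query mem[0x20]=0x68, mem[0x15]=0x76, mem[0x08]=0x99, mem[0x04]=0x86, mem[0x19]=0x15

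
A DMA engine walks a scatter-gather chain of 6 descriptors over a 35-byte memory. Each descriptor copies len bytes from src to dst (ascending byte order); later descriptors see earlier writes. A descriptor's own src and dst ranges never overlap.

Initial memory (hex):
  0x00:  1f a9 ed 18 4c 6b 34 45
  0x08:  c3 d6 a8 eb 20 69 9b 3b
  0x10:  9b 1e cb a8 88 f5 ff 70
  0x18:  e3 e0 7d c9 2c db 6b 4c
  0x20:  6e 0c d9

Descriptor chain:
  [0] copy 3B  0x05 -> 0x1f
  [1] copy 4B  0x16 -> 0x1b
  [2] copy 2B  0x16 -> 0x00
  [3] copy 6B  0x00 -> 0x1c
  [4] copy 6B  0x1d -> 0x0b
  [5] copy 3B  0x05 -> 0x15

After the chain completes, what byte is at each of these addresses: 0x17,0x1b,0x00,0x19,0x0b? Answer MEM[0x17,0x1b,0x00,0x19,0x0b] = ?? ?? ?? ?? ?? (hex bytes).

MEM[0x17,0x1b,0x00,0x19,0x0b] = 45 ff ff e0 70

D0: mem[0x1f..0x21] <- [6b 34 45]
D1: mem[0x1b..0x1e] <- [ff 70 e3 e0]
D2: mem[0x00..0x01] <- [ff 70]
D3: mem[0x1c..0x21] <- [ff 70 ed 18 4c 6b]
D4: mem[0x0b..0x10] <- [70 ed 18 4c 6b d9]
D5: mem[0x15..0x17] <- [6b 34 45]
query mem[0x17]=0x45, mem[0x1b]=0xff, mem[0x00]=0xff, mem[0x19]=0xe0, mem[0x0b]=0x70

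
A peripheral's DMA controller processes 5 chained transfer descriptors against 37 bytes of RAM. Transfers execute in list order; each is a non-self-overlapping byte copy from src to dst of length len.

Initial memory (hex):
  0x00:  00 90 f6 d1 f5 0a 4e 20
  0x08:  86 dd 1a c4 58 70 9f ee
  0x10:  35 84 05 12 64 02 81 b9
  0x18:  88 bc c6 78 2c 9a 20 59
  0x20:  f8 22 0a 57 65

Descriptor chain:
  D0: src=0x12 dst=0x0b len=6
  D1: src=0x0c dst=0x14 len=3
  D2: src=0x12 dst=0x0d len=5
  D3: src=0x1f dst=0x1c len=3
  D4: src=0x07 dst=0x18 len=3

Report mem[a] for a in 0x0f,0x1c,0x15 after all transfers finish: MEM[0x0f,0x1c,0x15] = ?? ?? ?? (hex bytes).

MEM[0x0f,0x1c,0x15] = 12 59 64

[0] 0x12->0x0b len=6 : 05 12 64 02 81 b9
[1] 0x0c->0x14 len=3 : 12 64 02
[2] 0x12->0x0d len=5 : 05 12 12 64 02
[3] 0x1f->0x1c len=3 : 59 f8 22
[4] 0x07->0x18 len=3 : 20 86 dd
query mem[0x0f]=0x12, mem[0x1c]=0x59, mem[0x15]=0x64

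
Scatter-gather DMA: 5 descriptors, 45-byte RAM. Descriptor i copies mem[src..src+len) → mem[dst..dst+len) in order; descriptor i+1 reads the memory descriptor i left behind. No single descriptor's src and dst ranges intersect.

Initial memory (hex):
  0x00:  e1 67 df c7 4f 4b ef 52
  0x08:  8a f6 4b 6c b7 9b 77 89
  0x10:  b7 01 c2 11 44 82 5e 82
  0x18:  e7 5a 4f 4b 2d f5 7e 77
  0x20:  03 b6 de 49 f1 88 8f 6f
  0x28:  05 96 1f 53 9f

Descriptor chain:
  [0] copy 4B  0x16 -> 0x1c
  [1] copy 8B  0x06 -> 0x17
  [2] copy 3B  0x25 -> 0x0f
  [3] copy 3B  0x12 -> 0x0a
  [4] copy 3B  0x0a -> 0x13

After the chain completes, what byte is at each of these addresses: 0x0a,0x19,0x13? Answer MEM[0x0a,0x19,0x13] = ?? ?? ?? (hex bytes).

MEM[0x0a,0x19,0x13] = c2 8a c2

  after D0: wrote 4B at 0x1c = 5e82e75a
  after D1: wrote 8B at 0x17 = ef528af64b6cb79b
  after D2: wrote 3B at 0x0f = 888f6f
  after D3: wrote 3B at 0x0a = c21144
  after D4: wrote 3B at 0x13 = c21144
query mem[0x0a]=0xc2, mem[0x19]=0x8a, mem[0x13]=0xc2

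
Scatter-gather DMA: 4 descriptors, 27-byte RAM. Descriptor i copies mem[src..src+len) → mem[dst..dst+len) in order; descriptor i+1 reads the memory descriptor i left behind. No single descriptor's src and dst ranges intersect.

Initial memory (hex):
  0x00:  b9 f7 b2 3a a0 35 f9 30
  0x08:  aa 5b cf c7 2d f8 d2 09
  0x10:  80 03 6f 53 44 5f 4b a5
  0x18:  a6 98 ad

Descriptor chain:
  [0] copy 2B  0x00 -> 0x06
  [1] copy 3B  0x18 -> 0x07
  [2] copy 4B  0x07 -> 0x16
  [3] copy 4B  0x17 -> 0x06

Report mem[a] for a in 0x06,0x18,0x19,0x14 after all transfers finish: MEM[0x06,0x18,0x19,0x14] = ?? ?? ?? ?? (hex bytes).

MEM[0x06,0x18,0x19,0x14] = 98 ad cf 44

[0] 0x00->0x06 len=2 : b9 f7
[1] 0x18->0x07 len=3 : a6 98 ad
[2] 0x07->0x16 len=4 : a6 98 ad cf
[3] 0x17->0x06 len=4 : 98 ad cf ad
query mem[0x06]=0x98, mem[0x18]=0xad, mem[0x19]=0xcf, mem[0x14]=0x44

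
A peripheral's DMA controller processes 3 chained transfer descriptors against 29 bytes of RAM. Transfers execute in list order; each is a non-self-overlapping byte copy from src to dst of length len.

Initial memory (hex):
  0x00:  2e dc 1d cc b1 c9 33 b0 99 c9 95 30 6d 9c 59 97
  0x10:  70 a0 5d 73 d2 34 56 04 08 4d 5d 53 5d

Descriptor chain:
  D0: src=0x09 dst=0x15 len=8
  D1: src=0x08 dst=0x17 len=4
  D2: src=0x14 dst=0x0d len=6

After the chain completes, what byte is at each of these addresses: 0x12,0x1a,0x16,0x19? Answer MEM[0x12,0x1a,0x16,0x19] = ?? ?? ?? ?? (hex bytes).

MEM[0x12,0x1a,0x16,0x19] = 95 30 95 95

  after D0: wrote 8B at 0x15 = c995306d9c599770
  after D1: wrote 4B at 0x17 = 99c99530
  after D2: wrote 6B at 0x0d = d2c99599c995
query mem[0x12]=0x95, mem[0x1a]=0x30, mem[0x16]=0x95, mem[0x19]=0x95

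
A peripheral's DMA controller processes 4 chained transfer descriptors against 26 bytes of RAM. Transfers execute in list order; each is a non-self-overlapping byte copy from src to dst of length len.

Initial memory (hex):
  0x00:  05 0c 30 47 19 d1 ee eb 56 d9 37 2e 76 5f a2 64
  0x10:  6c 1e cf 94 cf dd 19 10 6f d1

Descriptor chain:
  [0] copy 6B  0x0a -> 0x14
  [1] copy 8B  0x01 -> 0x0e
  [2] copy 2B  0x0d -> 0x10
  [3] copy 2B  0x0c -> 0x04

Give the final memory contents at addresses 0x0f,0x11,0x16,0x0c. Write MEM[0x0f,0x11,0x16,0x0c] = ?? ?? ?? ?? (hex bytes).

#0 dst[0x14+6] := {0x37,0x2e,0x76,0x5f,0xa2,0x64}
#1 dst[0x0e+8] := {0x0c,0x30,0x47,0x19,0xd1,0xee,0xeb,0x56}
#2 dst[0x10+2] := {0x5f,0x0c}
#3 dst[0x04+2] := {0x76,0x5f}
query mem[0x0f]=0x30, mem[0x11]=0x0c, mem[0x16]=0x76, mem[0x0c]=0x76

MEM[0x0f,0x11,0x16,0x0c] = 30 0c 76 76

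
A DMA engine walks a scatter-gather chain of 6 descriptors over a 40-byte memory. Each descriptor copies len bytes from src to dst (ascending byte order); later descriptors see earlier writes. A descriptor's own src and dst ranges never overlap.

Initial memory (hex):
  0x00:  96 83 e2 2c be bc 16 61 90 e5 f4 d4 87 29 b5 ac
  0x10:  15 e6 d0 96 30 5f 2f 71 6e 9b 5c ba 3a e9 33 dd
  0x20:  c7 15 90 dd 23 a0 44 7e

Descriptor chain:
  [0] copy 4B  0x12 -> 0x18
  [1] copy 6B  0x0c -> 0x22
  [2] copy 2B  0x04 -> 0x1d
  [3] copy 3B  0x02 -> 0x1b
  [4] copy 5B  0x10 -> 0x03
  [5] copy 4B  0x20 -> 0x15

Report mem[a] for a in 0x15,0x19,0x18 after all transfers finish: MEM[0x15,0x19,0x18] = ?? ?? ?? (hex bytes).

[0] 0x12->0x18 len=4 : d0 96 30 5f
[1] 0x0c->0x22 len=6 : 87 29 b5 ac 15 e6
[2] 0x04->0x1d len=2 : be bc
[3] 0x02->0x1b len=3 : e2 2c be
[4] 0x10->0x03 len=5 : 15 e6 d0 96 30
[5] 0x20->0x15 len=4 : c7 15 87 29
query mem[0x15]=0xc7, mem[0x19]=0x96, mem[0x18]=0x29

MEM[0x15,0x19,0x18] = c7 96 29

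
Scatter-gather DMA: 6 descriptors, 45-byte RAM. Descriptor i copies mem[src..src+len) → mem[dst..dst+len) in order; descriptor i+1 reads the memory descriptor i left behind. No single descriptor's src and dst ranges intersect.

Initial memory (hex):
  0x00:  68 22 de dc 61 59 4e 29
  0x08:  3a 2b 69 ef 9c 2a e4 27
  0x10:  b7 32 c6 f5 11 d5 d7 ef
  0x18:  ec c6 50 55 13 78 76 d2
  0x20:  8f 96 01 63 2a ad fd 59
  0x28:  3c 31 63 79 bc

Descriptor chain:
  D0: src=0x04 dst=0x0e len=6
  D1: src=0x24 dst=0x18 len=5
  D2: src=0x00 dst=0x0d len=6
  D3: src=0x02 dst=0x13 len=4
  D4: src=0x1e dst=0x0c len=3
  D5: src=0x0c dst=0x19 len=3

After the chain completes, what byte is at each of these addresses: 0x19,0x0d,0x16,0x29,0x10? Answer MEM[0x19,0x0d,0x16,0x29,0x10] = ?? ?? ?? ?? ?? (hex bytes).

[0] 0x04->0x0e len=6 : 61 59 4e 29 3a 2b
[1] 0x24->0x18 len=5 : 2a ad fd 59 3c
[2] 0x00->0x0d len=6 : 68 22 de dc 61 59
[3] 0x02->0x13 len=4 : de dc 61 59
[4] 0x1e->0x0c len=3 : 76 d2 8f
[5] 0x0c->0x19 len=3 : 76 d2 8f
query mem[0x19]=0x76, mem[0x0d]=0xd2, mem[0x16]=0x59, mem[0x29]=0x31, mem[0x10]=0xdc

MEM[0x19,0x0d,0x16,0x29,0x10] = 76 d2 59 31 dc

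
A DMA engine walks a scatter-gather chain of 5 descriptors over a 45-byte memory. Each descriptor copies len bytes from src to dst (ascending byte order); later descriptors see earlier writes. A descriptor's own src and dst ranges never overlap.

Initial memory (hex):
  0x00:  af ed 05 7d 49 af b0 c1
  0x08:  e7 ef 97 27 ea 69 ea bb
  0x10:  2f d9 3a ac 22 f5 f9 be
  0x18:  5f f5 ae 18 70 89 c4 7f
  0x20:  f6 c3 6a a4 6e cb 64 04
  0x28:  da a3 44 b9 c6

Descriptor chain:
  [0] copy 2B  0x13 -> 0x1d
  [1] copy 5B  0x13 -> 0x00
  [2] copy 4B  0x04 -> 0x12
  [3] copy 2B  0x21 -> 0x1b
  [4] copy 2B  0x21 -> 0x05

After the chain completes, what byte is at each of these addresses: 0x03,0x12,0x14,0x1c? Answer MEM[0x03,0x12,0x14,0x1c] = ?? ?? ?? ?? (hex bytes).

[0] 0x13->0x1d len=2 : ac 22
[1] 0x13->0x00 len=5 : ac 22 f5 f9 be
[2] 0x04->0x12 len=4 : be af b0 c1
[3] 0x21->0x1b len=2 : c3 6a
[4] 0x21->0x05 len=2 : c3 6a
query mem[0x03]=0xf9, mem[0x12]=0xbe, mem[0x14]=0xb0, mem[0x1c]=0x6a

MEM[0x03,0x12,0x14,0x1c] = f9 be b0 6a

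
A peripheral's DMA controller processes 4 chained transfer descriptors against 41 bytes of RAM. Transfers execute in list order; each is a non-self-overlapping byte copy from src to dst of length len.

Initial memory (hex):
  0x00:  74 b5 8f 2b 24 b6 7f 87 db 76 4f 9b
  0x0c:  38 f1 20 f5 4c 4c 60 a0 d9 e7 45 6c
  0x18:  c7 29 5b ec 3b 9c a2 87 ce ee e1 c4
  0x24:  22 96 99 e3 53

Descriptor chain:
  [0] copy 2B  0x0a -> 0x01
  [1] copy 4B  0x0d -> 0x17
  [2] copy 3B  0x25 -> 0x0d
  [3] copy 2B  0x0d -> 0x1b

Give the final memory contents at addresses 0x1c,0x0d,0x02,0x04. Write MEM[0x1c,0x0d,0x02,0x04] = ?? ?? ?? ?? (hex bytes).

MEM[0x1c,0x0d,0x02,0x04] = 99 96 9b 24

  after D0: wrote 2B at 0x01 = 4f9b
  after D1: wrote 4B at 0x17 = f120f54c
  after D2: wrote 3B at 0x0d = 9699e3
  after D3: wrote 2B at 0x1b = 9699
query mem[0x1c]=0x99, mem[0x0d]=0x96, mem[0x02]=0x9b, mem[0x04]=0x24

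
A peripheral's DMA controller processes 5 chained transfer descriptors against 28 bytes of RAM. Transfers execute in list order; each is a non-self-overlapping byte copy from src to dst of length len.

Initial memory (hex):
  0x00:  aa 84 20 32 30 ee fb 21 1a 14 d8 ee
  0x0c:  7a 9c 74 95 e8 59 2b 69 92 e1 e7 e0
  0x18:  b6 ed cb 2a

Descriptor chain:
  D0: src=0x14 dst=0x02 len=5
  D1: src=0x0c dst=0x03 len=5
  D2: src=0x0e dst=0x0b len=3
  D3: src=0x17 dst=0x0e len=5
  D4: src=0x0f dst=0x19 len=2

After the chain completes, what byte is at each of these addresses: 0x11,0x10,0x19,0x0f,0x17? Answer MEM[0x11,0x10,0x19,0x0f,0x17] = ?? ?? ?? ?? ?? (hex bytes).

[0] 0x14->0x02 len=5 : 92 e1 e7 e0 b6
[1] 0x0c->0x03 len=5 : 7a 9c 74 95 e8
[2] 0x0e->0x0b len=3 : 74 95 e8
[3] 0x17->0x0e len=5 : e0 b6 ed cb 2a
[4] 0x0f->0x19 len=2 : b6 ed
query mem[0x11]=0xcb, mem[0x10]=0xed, mem[0x19]=0xb6, mem[0x0f]=0xb6, mem[0x17]=0xe0

MEM[0x11,0x10,0x19,0x0f,0x17] = cb ed b6 b6 e0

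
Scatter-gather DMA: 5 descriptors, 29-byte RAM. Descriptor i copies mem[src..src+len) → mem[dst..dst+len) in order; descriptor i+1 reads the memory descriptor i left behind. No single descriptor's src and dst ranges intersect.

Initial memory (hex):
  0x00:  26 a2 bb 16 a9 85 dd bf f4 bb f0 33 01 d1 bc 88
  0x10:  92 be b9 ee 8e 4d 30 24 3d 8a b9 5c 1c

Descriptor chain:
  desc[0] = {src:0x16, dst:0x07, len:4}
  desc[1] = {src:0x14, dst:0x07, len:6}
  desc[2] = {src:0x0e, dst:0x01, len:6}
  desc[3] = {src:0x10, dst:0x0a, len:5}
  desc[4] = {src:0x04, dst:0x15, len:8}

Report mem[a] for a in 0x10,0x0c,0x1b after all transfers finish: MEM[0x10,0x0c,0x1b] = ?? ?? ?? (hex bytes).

  after D0: wrote 4B at 0x07 = 30243d8a
  after D1: wrote 6B at 0x07 = 8e4d30243d8a
  after D2: wrote 6B at 0x01 = bc8892beb9ee
  after D3: wrote 5B at 0x0a = 92beb9ee8e
  after D4: wrote 8B at 0x15 = beb9ee8e4d3092be
query mem[0x10]=0x92, mem[0x0c]=0xb9, mem[0x1b]=0x92

MEM[0x10,0x0c,0x1b] = 92 b9 92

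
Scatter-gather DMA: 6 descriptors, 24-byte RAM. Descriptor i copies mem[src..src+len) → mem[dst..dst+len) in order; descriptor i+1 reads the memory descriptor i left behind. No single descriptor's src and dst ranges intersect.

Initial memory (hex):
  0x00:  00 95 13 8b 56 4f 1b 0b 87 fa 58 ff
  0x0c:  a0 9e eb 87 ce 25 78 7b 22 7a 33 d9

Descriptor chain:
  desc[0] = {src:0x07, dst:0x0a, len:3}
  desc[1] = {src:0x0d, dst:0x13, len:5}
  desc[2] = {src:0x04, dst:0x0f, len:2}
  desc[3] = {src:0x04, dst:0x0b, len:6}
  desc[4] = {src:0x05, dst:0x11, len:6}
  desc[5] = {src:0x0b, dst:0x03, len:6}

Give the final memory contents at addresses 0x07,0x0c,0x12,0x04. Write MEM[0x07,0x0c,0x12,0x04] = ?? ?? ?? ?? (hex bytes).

[0] 0x07->0x0a len=3 : 0b 87 fa
[1] 0x0d->0x13 len=5 : 9e eb 87 ce 25
[2] 0x04->0x0f len=2 : 56 4f
[3] 0x04->0x0b len=6 : 56 4f 1b 0b 87 fa
[4] 0x05->0x11 len=6 : 4f 1b 0b 87 fa 0b
[5] 0x0b->0x03 len=6 : 56 4f 1b 0b 87 fa
query mem[0x07]=0x87, mem[0x0c]=0x4f, mem[0x12]=0x1b, mem[0x04]=0x4f

MEM[0x07,0x0c,0x12,0x04] = 87 4f 1b 4f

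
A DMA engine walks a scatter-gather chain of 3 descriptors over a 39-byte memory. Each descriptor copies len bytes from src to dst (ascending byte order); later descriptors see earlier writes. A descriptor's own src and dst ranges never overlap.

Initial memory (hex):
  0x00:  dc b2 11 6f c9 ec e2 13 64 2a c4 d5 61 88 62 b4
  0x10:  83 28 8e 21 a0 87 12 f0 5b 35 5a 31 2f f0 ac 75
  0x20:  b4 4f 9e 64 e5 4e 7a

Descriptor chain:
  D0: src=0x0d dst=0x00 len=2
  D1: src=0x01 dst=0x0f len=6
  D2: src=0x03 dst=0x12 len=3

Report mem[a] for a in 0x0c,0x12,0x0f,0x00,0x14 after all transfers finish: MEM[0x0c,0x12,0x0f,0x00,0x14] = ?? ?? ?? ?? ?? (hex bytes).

MEM[0x0c,0x12,0x0f,0x00,0x14] = 61 6f 62 88 ec

D0: mem[0x00..0x01] <- [88 62]
D1: mem[0x0f..0x14] <- [62 11 6f c9 ec e2]
D2: mem[0x12..0x14] <- [6f c9 ec]
query mem[0x0c]=0x61, mem[0x12]=0x6f, mem[0x0f]=0x62, mem[0x00]=0x88, mem[0x14]=0xec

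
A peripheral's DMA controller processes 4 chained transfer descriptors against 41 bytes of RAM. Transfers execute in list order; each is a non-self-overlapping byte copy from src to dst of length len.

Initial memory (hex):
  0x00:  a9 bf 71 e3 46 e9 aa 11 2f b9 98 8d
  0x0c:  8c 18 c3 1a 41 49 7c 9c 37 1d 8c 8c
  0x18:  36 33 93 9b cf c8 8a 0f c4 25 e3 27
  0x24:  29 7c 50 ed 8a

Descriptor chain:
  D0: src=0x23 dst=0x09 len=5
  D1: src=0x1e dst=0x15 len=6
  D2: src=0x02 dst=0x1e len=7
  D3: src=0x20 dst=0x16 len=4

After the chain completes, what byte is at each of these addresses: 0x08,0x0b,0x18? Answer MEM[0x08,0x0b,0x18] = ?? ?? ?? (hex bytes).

MEM[0x08,0x0b,0x18] = 2f 7c aa

  after D0: wrote 5B at 0x09 = 27297c50ed
  after D1: wrote 6B at 0x15 = 8a0fc425e327
  after D2: wrote 7B at 0x1e = 71e346e9aa112f
  after D3: wrote 4B at 0x16 = 46e9aa11
query mem[0x08]=0x2f, mem[0x0b]=0x7c, mem[0x18]=0xaa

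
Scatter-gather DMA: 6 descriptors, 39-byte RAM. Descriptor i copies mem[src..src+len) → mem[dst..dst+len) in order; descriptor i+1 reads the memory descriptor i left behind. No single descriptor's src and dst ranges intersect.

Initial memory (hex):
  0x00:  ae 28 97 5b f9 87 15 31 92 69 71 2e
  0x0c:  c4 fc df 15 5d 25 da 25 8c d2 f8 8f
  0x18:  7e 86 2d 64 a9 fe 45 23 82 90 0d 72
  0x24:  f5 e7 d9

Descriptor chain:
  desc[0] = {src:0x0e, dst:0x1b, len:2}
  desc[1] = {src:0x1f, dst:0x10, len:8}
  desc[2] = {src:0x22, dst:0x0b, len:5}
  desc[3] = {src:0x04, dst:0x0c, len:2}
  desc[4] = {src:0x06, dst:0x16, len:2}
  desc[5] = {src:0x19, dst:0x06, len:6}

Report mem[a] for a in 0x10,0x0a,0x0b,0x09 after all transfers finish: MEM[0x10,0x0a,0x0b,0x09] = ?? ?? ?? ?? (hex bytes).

#0 dst[0x1b+2] := {0xdf,0x15}
#1 dst[0x10+8] := {0x23,0x82,0x90,0x0d,0x72,0xf5,0xe7,0xd9}
#2 dst[0x0b+5] := {0x0d,0x72,0xf5,0xe7,0xd9}
#3 dst[0x0c+2] := {0xf9,0x87}
#4 dst[0x16+2] := {0x15,0x31}
#5 dst[0x06+6] := {0x86,0x2d,0xdf,0x15,0xfe,0x45}
query mem[0x10]=0x23, mem[0x0a]=0xfe, mem[0x0b]=0x45, mem[0x09]=0x15

MEM[0x10,0x0a,0x0b,0x09] = 23 fe 45 15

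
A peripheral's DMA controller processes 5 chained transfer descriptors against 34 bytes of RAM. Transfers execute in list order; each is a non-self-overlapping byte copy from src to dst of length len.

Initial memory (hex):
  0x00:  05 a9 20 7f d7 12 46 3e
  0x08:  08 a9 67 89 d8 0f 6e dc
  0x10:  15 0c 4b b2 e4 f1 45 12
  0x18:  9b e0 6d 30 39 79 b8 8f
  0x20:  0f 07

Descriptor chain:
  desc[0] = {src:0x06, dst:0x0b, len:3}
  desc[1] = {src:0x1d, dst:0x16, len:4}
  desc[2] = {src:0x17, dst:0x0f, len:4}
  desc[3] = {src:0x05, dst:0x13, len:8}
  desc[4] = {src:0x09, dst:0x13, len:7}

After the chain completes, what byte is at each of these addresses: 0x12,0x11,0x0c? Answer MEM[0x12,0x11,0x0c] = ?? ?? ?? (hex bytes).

MEM[0x12,0x11,0x0c] = 6d 0f 3e

  after D0: wrote 3B at 0x0b = 463e08
  after D1: wrote 4B at 0x16 = 79b88f0f
  after D2: wrote 4B at 0x0f = b88f0f6d
  after D3: wrote 8B at 0x13 = 12463e08a967463e
  after D4: wrote 7B at 0x13 = a967463e086eb8
query mem[0x12]=0x6d, mem[0x11]=0x0f, mem[0x0c]=0x3e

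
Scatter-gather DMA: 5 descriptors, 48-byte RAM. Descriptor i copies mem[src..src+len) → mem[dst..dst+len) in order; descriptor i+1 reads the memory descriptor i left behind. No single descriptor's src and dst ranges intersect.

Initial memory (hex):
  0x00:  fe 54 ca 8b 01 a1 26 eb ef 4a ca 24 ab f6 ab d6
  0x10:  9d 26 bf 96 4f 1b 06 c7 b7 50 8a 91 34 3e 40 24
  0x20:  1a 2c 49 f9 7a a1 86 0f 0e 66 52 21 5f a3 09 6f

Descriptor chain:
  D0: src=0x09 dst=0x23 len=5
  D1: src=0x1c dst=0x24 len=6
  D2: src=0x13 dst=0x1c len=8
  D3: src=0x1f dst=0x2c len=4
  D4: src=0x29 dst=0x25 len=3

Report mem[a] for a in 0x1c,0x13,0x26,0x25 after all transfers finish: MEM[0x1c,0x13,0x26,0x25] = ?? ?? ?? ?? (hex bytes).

  after D0: wrote 5B at 0x23 = 4aca24abf6
  after D1: wrote 6B at 0x24 = 343e40241a2c
  after D2: wrote 8B at 0x1c = 964f1b06c7b7508a
  after D3: wrote 4B at 0x2c = 06c7b750
  after D4: wrote 3B at 0x25 = 2c5221
query mem[0x1c]=0x96, mem[0x13]=0x96, mem[0x26]=0x52, mem[0x25]=0x2c

MEM[0x1c,0x13,0x26,0x25] = 96 96 52 2c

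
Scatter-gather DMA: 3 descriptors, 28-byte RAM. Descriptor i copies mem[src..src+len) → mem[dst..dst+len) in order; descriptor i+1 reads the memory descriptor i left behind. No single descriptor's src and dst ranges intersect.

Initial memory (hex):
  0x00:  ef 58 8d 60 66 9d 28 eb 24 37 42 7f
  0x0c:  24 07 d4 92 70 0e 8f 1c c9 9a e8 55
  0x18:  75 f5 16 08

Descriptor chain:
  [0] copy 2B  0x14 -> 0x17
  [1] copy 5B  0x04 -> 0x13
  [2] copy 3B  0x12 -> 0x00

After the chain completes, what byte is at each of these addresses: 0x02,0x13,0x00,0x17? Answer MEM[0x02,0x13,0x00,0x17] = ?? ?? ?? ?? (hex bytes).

MEM[0x02,0x13,0x00,0x17] = 9d 66 8f 24

#0 dst[0x17+2] := {0xc9,0x9a}
#1 dst[0x13+5] := {0x66,0x9d,0x28,0xeb,0x24}
#2 dst[0x00+3] := {0x8f,0x66,0x9d}
query mem[0x02]=0x9d, mem[0x13]=0x66, mem[0x00]=0x8f, mem[0x17]=0x24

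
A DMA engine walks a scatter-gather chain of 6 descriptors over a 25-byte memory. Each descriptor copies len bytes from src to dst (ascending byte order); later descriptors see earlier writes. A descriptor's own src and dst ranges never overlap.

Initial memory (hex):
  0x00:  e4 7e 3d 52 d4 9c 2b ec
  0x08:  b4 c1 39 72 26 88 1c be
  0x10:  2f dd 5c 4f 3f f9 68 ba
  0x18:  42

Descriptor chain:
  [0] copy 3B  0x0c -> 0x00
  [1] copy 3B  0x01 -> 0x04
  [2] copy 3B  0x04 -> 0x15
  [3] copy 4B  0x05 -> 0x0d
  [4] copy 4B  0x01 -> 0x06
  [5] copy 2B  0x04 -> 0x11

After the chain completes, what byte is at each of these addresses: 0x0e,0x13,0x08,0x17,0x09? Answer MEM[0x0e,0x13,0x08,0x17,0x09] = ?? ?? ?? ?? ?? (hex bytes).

D0: mem[0x00..0x02] <- [26 88 1c]
D1: mem[0x04..0x06] <- [88 1c 52]
D2: mem[0x15..0x17] <- [88 1c 52]
D3: mem[0x0d..0x10] <- [1c 52 ec b4]
D4: mem[0x06..0x09] <- [88 1c 52 88]
D5: mem[0x11..0x12] <- [88 1c]
query mem[0x0e]=0x52, mem[0x13]=0x4f, mem[0x08]=0x52, mem[0x17]=0x52, mem[0x09]=0x88

MEM[0x0e,0x13,0x08,0x17,0x09] = 52 4f 52 52 88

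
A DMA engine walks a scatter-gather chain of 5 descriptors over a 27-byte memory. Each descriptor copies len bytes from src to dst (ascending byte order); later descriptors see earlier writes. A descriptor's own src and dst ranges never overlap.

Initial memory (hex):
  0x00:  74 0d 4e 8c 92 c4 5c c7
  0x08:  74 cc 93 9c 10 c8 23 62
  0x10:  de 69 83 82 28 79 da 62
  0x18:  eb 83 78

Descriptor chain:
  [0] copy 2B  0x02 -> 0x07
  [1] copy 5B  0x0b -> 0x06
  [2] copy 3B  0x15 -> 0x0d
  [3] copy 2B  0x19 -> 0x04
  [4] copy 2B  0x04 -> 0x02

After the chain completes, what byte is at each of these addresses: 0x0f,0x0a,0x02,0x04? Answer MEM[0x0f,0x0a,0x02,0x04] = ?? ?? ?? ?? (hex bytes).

MEM[0x0f,0x0a,0x02,0x04] = 62 62 83 83

D0: mem[0x07..0x08] <- [4e 8c]
D1: mem[0x06..0x0a] <- [9c 10 c8 23 62]
D2: mem[0x0d..0x0f] <- [79 da 62]
D3: mem[0x04..0x05] <- [83 78]
D4: mem[0x02..0x03] <- [83 78]
query mem[0x0f]=0x62, mem[0x0a]=0x62, mem[0x02]=0x83, mem[0x04]=0x83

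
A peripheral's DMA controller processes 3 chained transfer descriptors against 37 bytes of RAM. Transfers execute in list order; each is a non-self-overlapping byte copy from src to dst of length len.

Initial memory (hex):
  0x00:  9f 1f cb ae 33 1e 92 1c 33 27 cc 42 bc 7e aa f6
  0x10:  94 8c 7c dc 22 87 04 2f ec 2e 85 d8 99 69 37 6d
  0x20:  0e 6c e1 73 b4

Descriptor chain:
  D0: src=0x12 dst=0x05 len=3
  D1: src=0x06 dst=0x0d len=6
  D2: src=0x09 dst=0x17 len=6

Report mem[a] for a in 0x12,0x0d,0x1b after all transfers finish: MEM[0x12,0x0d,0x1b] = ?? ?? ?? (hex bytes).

  after D0: wrote 3B at 0x05 = 7cdc22
  after D1: wrote 6B at 0x0d = dc223327cc42
  after D2: wrote 6B at 0x17 = 27cc42bcdc22
query mem[0x12]=0x42, mem[0x0d]=0xdc, mem[0x1b]=0xdc

MEM[0x12,0x0d,0x1b] = 42 dc dc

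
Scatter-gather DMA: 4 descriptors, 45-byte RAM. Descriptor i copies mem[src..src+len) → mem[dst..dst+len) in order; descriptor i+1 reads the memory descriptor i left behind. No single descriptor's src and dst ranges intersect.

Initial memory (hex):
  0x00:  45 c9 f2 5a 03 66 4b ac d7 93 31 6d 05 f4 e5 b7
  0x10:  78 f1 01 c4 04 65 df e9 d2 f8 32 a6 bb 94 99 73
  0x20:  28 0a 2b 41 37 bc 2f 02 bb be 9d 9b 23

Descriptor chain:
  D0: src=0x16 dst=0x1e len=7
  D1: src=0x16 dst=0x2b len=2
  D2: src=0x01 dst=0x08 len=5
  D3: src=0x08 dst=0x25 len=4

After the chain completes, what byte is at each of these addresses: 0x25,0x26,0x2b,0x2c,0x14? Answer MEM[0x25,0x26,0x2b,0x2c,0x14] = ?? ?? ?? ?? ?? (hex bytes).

D0: mem[0x1e..0x24] <- [df e9 d2 f8 32 a6 bb]
D1: mem[0x2b..0x2c] <- [df e9]
D2: mem[0x08..0x0c] <- [c9 f2 5a 03 66]
D3: mem[0x25..0x28] <- [c9 f2 5a 03]
query mem[0x25]=0xc9, mem[0x26]=0xf2, mem[0x2b]=0xdf, mem[0x2c]=0xe9, mem[0x14]=0x04

MEM[0x25,0x26,0x2b,0x2c,0x14] = c9 f2 df e9 04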